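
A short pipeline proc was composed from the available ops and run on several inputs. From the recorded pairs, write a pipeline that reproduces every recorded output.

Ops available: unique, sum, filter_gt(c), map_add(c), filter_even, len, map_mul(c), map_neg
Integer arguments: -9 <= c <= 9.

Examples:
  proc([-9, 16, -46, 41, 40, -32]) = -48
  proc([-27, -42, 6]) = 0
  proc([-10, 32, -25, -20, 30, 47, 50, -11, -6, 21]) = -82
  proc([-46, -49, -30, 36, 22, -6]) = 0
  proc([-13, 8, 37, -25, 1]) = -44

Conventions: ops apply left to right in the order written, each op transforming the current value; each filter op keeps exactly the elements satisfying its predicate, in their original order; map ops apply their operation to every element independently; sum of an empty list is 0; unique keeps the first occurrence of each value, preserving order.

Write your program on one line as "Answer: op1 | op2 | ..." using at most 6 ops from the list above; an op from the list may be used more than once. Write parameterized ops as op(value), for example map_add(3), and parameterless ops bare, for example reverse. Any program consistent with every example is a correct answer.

filter_gt(1) | map_add(7) | map_neg | filter_even | sum

Check, running the answer program on each example:
  [-9, 16, -46, 41, 40, -32] -> [16, 41, 40] -> [23, 48, 47] -> [-23, -48, -47] -> [-48] -> -48
  [-27, -42, 6] -> [6] -> [13] -> [-13] -> [] -> 0
  [-10, 32, -25, -20, 30, 47, 50, -11, -6, 21] -> [32, 30, 47, 50, 21] -> [39, 37, 54, 57, 28] -> [-39, -37, -54, -57, -28] -> [-54, -28] -> -82
  [-46, -49, -30, 36, 22, -6] -> [36, 22] -> [43, 29] -> [-43, -29] -> [] -> 0
  [-13, 8, 37, -25, 1] -> [8, 37] -> [15, 44] -> [-15, -44] -> [-44] -> -44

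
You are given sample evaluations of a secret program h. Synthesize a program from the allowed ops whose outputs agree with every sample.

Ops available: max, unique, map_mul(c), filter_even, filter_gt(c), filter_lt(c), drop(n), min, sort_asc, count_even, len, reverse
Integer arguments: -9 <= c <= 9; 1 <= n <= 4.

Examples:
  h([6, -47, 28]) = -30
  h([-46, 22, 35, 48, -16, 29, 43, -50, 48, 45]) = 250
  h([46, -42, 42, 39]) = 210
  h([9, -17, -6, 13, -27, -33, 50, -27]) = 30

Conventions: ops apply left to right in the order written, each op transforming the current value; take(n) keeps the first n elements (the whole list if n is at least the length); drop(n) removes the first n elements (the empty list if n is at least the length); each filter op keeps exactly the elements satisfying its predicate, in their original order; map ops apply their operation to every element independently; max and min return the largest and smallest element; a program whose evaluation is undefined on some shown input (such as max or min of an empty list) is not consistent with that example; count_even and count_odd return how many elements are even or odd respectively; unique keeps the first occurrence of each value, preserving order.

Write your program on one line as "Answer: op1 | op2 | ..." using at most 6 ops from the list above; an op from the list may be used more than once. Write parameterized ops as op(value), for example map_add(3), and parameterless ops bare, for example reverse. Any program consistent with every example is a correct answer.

filter_even | reverse | map_mul(-5) | sort_asc | reverse | max

Check, running the answer program on each example:
  [6, -47, 28] -> [6, 28] -> [28, 6] -> [-140, -30] -> [-140, -30] -> [-30, -140] -> -30
  [-46, 22, 35, 48, -16, 29, 43, -50, 48, 45] -> [-46, 22, 48, -16, -50, 48] -> [48, -50, -16, 48, 22, -46] -> [-240, 250, 80, -240, -110, 230] -> [-240, -240, -110, 80, 230, 250] -> [250, 230, 80, -110, -240, -240] -> 250
  [46, -42, 42, 39] -> [46, -42, 42] -> [42, -42, 46] -> [-210, 210, -230] -> [-230, -210, 210] -> [210, -210, -230] -> 210
  [9, -17, -6, 13, -27, -33, 50, -27] -> [-6, 50] -> [50, -6] -> [-250, 30] -> [-250, 30] -> [30, -250] -> 30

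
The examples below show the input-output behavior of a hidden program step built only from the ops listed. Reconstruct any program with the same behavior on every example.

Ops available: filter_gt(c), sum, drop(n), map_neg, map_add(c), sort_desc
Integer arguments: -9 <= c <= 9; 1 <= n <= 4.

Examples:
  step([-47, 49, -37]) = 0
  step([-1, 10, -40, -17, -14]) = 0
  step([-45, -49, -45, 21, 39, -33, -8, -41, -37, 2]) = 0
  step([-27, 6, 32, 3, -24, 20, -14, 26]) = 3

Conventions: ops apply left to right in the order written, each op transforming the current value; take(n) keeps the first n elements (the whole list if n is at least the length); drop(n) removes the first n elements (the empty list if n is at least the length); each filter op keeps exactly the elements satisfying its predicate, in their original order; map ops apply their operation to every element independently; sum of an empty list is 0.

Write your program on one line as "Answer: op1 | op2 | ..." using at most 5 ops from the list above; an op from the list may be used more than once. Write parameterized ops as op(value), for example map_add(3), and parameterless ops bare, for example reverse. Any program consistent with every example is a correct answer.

sort_desc | drop(1) | filter_gt(0) | drop(3) | sum

Check, running the answer program on each example:
  [-47, 49, -37] -> [49, -37, -47] -> [-37, -47] -> [] -> [] -> 0
  [-1, 10, -40, -17, -14] -> [10, -1, -14, -17, -40] -> [-1, -14, -17, -40] -> [] -> [] -> 0
  [-45, -49, -45, 21, 39, -33, -8, -41, -37, 2] -> [39, 21, 2, -8, -33, -37, -41, -45, -45, -49] -> [21, 2, -8, -33, -37, -41, -45, -45, -49] -> [21, 2] -> [] -> 0
  [-27, 6, 32, 3, -24, 20, -14, 26] -> [32, 26, 20, 6, 3, -14, -24, -27] -> [26, 20, 6, 3, -14, -24, -27] -> [26, 20, 6, 3] -> [3] -> 3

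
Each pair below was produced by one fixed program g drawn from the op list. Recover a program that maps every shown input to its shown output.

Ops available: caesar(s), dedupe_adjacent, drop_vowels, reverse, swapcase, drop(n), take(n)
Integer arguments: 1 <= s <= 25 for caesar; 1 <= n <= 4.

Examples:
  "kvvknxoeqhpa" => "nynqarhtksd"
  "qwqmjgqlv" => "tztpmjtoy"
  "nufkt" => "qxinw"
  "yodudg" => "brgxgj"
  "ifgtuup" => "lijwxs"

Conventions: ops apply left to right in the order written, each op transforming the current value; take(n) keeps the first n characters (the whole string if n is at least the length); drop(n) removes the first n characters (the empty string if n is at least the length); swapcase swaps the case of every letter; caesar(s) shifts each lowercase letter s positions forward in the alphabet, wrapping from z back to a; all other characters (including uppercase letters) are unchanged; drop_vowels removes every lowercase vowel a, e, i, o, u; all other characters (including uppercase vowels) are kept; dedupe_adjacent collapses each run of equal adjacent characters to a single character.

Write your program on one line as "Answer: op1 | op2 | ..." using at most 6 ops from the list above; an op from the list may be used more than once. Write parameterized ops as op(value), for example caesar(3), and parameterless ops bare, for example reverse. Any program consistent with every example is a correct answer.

caesar(1) | caesar(8) | caesar(10) | dedupe_adjacent | caesar(9) | caesar(1)

Check, running the answer program on each example:
  "kvvknxoeqhpa" -> "lwwloypfriqb" -> "teetwgxnzqyj" -> "doodgqhxjait" -> "dodgqhxjait" -> "mxmpzqgsjrc" -> "nynqarhtksd"
  "qwqmjgqlv" -> "rxrnkhrmw" -> "zfzvspzue" -> "jpjfczjeo" -> "jpjfczjeo" -> "sysolisnx" -> "tztpmjtoy"
  "nufkt" -> "ovglu" -> "wdotc" -> "gnydm" -> "gnydm" -> "pwhmv" -> "qxinw"
  "yodudg" -> "zpeveh" -> "hxmdmp" -> "rhwnwz" -> "rhwnwz" -> "aqfwfi" -> "brgxgj"
  "ifgtuup" -> "jghuvvq" -> "ropcddy" -> "byzmnni" -> "byzmni" -> "khivwr" -> "lijwxs"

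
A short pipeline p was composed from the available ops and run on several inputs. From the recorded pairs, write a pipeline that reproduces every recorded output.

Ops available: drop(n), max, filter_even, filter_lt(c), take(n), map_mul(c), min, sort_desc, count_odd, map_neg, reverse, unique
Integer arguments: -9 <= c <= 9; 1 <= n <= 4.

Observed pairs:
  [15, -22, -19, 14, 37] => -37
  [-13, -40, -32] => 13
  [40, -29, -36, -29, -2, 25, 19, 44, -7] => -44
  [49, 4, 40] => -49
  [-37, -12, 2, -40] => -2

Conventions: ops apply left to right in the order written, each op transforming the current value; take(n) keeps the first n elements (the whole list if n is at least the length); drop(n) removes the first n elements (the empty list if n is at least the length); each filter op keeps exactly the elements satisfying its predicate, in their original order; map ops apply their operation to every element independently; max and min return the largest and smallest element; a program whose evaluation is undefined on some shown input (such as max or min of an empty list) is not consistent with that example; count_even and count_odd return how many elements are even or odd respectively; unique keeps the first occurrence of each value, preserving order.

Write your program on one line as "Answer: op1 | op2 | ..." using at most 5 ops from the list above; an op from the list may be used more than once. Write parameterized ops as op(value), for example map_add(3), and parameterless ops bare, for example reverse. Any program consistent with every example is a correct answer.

sort_desc | reverse | map_neg | reverse | min

Check, running the answer program on each example:
  [15, -22, -19, 14, 37] -> [37, 15, 14, -19, -22] -> [-22, -19, 14, 15, 37] -> [22, 19, -14, -15, -37] -> [-37, -15, -14, 19, 22] -> -37
  [-13, -40, -32] -> [-13, -32, -40] -> [-40, -32, -13] -> [40, 32, 13] -> [13, 32, 40] -> 13
  [40, -29, -36, -29, -2, 25, 19, 44, -7] -> [44, 40, 25, 19, -2, -7, -29, -29, -36] -> [-36, -29, -29, -7, -2, 19, 25, 40, 44] -> [36, 29, 29, 7, 2, -19, -25, -40, -44] -> [-44, -40, -25, -19, 2, 7, 29, 29, 36] -> -44
  [49, 4, 40] -> [49, 40, 4] -> [4, 40, 49] -> [-4, -40, -49] -> [-49, -40, -4] -> -49
  [-37, -12, 2, -40] -> [2, -12, -37, -40] -> [-40, -37, -12, 2] -> [40, 37, 12, -2] -> [-2, 12, 37, 40] -> -2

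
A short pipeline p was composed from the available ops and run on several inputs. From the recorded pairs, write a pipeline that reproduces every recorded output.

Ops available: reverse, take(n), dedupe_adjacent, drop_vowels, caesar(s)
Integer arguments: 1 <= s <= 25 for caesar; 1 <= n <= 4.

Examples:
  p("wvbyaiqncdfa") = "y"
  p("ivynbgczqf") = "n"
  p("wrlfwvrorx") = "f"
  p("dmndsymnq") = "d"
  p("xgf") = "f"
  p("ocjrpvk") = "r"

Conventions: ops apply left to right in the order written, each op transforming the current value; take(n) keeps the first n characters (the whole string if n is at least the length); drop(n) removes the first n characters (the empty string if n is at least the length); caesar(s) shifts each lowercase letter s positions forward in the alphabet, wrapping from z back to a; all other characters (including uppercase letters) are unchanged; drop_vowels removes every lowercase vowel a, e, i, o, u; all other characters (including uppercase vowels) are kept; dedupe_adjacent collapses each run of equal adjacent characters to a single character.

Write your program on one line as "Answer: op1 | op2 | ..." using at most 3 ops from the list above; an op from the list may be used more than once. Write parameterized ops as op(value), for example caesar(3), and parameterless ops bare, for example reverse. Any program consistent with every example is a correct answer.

take(4) | reverse | take(1)

Check, running the answer program on each example:
  "wvbyaiqncdfa" -> "wvby" -> "ybvw" -> "y"
  "ivynbgczqf" -> "ivyn" -> "nyvi" -> "n"
  "wrlfwvrorx" -> "wrlf" -> "flrw" -> "f"
  "dmndsymnq" -> "dmnd" -> "dnmd" -> "d"
  "xgf" -> "xgf" -> "fgx" -> "f"
  "ocjrpvk" -> "ocjr" -> "rjco" -> "r"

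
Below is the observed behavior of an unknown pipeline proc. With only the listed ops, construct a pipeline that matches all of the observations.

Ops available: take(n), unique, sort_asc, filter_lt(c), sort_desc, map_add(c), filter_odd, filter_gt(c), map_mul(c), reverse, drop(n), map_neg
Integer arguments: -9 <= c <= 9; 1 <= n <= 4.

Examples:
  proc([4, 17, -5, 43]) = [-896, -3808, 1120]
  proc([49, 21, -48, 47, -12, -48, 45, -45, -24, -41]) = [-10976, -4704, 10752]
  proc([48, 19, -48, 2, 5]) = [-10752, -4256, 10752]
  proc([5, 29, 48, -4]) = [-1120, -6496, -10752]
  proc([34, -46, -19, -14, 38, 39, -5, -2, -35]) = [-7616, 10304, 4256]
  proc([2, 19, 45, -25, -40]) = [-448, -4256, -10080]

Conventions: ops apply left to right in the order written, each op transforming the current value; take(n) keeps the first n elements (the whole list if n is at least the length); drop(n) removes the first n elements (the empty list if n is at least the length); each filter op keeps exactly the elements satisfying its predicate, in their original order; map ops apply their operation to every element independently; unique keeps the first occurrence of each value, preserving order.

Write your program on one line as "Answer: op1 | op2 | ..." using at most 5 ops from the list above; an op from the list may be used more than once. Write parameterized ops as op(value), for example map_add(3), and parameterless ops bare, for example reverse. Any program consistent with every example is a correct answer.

map_mul(-2) | map_mul(8) | take(3) | map_mul(7) | map_mul(2)

Check, running the answer program on each example:
  [4, 17, -5, 43] -> [-8, -34, 10, -86] -> [-64, -272, 80, -688] -> [-64, -272, 80] -> [-448, -1904, 560] -> [-896, -3808, 1120]
  [49, 21, -48, 47, -12, -48, 45, -45, -24, -41] -> [-98, -42, 96, -94, 24, 96, -90, 90, 48, 82] -> [-784, -336, 768, -752, 192, 768, -720, 720, 384, 656] -> [-784, -336, 768] -> [-5488, -2352, 5376] -> [-10976, -4704, 10752]
  [48, 19, -48, 2, 5] -> [-96, -38, 96, -4, -10] -> [-768, -304, 768, -32, -80] -> [-768, -304, 768] -> [-5376, -2128, 5376] -> [-10752, -4256, 10752]
  [5, 29, 48, -4] -> [-10, -58, -96, 8] -> [-80, -464, -768, 64] -> [-80, -464, -768] -> [-560, -3248, -5376] -> [-1120, -6496, -10752]
  [34, -46, -19, -14, 38, 39, -5, -2, -35] -> [-68, 92, 38, 28, -76, -78, 10, 4, 70] -> [-544, 736, 304, 224, -608, -624, 80, 32, 560] -> [-544, 736, 304] -> [-3808, 5152, 2128] -> [-7616, 10304, 4256]
  [2, 19, 45, -25, -40] -> [-4, -38, -90, 50, 80] -> [-32, -304, -720, 400, 640] -> [-32, -304, -720] -> [-224, -2128, -5040] -> [-448, -4256, -10080]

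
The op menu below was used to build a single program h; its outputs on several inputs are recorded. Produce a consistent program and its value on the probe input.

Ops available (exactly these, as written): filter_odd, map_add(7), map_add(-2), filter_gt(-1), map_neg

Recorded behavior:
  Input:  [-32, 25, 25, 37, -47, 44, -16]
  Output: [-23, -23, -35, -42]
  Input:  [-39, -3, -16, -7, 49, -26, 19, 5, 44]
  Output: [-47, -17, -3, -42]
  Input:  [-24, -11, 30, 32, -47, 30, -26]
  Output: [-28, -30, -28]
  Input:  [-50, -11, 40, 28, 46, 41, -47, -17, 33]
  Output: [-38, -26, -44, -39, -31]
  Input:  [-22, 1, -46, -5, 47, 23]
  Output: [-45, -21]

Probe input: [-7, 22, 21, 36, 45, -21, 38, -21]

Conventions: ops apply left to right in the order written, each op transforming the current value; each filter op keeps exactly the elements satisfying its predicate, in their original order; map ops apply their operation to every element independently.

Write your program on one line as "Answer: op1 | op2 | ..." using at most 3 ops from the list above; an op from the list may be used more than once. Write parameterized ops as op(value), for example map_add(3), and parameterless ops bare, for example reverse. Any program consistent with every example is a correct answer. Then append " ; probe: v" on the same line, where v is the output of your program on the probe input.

map_add(-2) | filter_gt(-1) | map_neg ; probe: [-20, -19, -34, -43, -36]

Check, running the answer program on each example:
  [-32, 25, 25, 37, -47, 44, -16] -> [-34, 23, 23, 35, -49, 42, -18] -> [23, 23, 35, 42] -> [-23, -23, -35, -42]
  [-39, -3, -16, -7, 49, -26, 19, 5, 44] -> [-41, -5, -18, -9, 47, -28, 17, 3, 42] -> [47, 17, 3, 42] -> [-47, -17, -3, -42]
  [-24, -11, 30, 32, -47, 30, -26] -> [-26, -13, 28, 30, -49, 28, -28] -> [28, 30, 28] -> [-28, -30, -28]
  [-50, -11, 40, 28, 46, 41, -47, -17, 33] -> [-52, -13, 38, 26, 44, 39, -49, -19, 31] -> [38, 26, 44, 39, 31] -> [-38, -26, -44, -39, -31]
  [-22, 1, -46, -5, 47, 23] -> [-24, -1, -48, -7, 45, 21] -> [45, 21] -> [-45, -21]
  probe: [-7, 22, 21, 36, 45, -21, 38, -21] -> [-9, 20, 19, 34, 43, -23, 36, -23] -> [20, 19, 34, 43, 36] -> [-20, -19, -34, -43, -36]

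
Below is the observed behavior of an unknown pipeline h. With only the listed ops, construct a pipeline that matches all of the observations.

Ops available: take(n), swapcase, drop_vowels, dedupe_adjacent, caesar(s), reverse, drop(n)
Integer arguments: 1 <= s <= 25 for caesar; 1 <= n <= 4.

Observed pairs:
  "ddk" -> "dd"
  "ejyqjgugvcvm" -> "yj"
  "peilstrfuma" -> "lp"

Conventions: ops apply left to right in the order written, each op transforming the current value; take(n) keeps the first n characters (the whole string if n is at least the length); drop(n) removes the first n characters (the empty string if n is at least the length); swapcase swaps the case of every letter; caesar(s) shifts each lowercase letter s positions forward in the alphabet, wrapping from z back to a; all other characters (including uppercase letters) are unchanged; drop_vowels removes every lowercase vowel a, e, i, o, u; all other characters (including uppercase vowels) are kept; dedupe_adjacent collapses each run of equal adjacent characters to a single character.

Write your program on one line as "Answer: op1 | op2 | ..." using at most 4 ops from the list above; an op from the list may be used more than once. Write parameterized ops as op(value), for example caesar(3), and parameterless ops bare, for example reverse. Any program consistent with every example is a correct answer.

drop_vowels | take(2) | reverse

Check, running the answer program on each example:
  "ddk" -> "ddk" -> "dd" -> "dd"
  "ejyqjgugvcvm" -> "jyqjggvcvm" -> "jy" -> "yj"
  "peilstrfuma" -> "plstrfm" -> "pl" -> "lp"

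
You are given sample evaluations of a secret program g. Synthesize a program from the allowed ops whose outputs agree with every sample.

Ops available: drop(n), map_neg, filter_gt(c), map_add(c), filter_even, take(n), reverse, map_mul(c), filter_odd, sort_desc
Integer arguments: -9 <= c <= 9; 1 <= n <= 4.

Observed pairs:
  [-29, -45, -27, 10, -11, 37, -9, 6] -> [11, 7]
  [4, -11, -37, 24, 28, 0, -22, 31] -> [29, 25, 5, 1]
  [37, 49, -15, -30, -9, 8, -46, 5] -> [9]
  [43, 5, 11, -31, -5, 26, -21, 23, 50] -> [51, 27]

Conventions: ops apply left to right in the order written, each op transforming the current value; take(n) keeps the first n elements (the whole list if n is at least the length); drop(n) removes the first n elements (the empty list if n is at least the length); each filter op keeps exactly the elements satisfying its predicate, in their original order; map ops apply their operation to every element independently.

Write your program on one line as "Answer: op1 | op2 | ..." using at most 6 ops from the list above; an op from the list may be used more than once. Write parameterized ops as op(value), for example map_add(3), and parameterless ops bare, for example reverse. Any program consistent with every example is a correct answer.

filter_even | map_add(1) | filter_gt(-1) | reverse | sort_desc

Check, running the answer program on each example:
  [-29, -45, -27, 10, -11, 37, -9, 6] -> [10, 6] -> [11, 7] -> [11, 7] -> [7, 11] -> [11, 7]
  [4, -11, -37, 24, 28, 0, -22, 31] -> [4, 24, 28, 0, -22] -> [5, 25, 29, 1, -21] -> [5, 25, 29, 1] -> [1, 29, 25, 5] -> [29, 25, 5, 1]
  [37, 49, -15, -30, -9, 8, -46, 5] -> [-30, 8, -46] -> [-29, 9, -45] -> [9] -> [9] -> [9]
  [43, 5, 11, -31, -5, 26, -21, 23, 50] -> [26, 50] -> [27, 51] -> [27, 51] -> [51, 27] -> [51, 27]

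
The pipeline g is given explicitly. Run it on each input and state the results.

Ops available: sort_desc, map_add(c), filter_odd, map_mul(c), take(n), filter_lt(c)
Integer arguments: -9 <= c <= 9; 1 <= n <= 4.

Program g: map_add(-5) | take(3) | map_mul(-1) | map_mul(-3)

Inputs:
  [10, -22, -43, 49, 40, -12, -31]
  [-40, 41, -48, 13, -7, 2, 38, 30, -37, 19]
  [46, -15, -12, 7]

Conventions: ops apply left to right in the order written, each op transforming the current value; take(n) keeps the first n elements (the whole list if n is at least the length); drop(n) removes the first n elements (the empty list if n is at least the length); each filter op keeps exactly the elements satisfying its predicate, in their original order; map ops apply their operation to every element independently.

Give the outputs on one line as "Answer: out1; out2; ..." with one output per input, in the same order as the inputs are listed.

[15, -81, -144]; [-135, 108, -159]; [123, -60, -51]

Execution, op by op:
  [10, -22, -43, 49, 40, -12, -31] -> [5, -27, -48, 44, 35, -17, -36] -> [5, -27, -48] -> [-5, 27, 48] -> [15, -81, -144]
  [-40, 41, -48, 13, -7, 2, 38, 30, -37, 19] -> [-45, 36, -53, 8, -12, -3, 33, 25, -42, 14] -> [-45, 36, -53] -> [45, -36, 53] -> [-135, 108, -159]
  [46, -15, -12, 7] -> [41, -20, -17, 2] -> [41, -20, -17] -> [-41, 20, 17] -> [123, -60, -51]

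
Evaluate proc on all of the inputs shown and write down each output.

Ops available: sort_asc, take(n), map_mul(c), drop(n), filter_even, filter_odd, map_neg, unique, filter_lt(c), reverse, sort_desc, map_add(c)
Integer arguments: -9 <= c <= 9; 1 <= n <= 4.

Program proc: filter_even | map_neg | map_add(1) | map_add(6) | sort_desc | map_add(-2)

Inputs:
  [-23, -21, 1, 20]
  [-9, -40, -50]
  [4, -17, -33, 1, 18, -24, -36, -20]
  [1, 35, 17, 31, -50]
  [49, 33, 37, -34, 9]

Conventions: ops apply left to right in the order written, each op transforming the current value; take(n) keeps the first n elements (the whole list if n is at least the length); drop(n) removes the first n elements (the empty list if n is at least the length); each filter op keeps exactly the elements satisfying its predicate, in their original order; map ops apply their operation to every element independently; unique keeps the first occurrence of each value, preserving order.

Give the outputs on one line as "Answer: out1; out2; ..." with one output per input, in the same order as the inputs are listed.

[-15]; [55, 45]; [41, 29, 25, 1, -13]; [55]; [39]

Execution, op by op:
  [-23, -21, 1, 20] -> [20] -> [-20] -> [-19] -> [-13] -> [-13] -> [-15]
  [-9, -40, -50] -> [-40, -50] -> [40, 50] -> [41, 51] -> [47, 57] -> [57, 47] -> [55, 45]
  [4, -17, -33, 1, 18, -24, -36, -20] -> [4, 18, -24, -36, -20] -> [-4, -18, 24, 36, 20] -> [-3, -17, 25, 37, 21] -> [3, -11, 31, 43, 27] -> [43, 31, 27, 3, -11] -> [41, 29, 25, 1, -13]
  [1, 35, 17, 31, -50] -> [-50] -> [50] -> [51] -> [57] -> [57] -> [55]
  [49, 33, 37, -34, 9] -> [-34] -> [34] -> [35] -> [41] -> [41] -> [39]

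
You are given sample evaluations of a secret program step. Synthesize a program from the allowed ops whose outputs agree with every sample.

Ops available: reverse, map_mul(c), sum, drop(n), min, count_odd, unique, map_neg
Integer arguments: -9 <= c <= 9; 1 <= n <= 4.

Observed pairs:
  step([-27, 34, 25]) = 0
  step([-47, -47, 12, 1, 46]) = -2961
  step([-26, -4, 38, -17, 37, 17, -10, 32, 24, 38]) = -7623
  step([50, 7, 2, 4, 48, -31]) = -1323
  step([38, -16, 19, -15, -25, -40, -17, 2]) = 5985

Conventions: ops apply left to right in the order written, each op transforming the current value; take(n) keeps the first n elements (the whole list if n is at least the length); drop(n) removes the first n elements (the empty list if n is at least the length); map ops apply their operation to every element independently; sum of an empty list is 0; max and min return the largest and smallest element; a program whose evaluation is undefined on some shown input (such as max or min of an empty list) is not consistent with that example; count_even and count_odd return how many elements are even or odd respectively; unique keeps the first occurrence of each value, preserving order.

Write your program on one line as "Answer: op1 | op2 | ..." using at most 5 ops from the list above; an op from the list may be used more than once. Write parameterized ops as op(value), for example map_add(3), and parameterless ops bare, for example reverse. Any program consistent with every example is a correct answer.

map_mul(7) | map_neg | drop(3) | map_mul(9) | sum

Check, running the answer program on each example:
  [-27, 34, 25] -> [-189, 238, 175] -> [189, -238, -175] -> [] -> [] -> 0
  [-47, -47, 12, 1, 46] -> [-329, -329, 84, 7, 322] -> [329, 329, -84, -7, -322] -> [-7, -322] -> [-63, -2898] -> -2961
  [-26, -4, 38, -17, 37, 17, -10, 32, 24, 38] -> [-182, -28, 266, -119, 259, 119, -70, 224, 168, 266] -> [182, 28, -266, 119, -259, -119, 70, -224, -168, -266] -> [119, -259, -119, 70, -224, -168, -266] -> [1071, -2331, -1071, 630, -2016, -1512, -2394] -> -7623
  [50, 7, 2, 4, 48, -31] -> [350, 49, 14, 28, 336, -217] -> [-350, -49, -14, -28, -336, 217] -> [-28, -336, 217] -> [-252, -3024, 1953] -> -1323
  [38, -16, 19, -15, -25, -40, -17, 2] -> [266, -112, 133, -105, -175, -280, -119, 14] -> [-266, 112, -133, 105, 175, 280, 119, -14] -> [105, 175, 280, 119, -14] -> [945, 1575, 2520, 1071, -126] -> 5985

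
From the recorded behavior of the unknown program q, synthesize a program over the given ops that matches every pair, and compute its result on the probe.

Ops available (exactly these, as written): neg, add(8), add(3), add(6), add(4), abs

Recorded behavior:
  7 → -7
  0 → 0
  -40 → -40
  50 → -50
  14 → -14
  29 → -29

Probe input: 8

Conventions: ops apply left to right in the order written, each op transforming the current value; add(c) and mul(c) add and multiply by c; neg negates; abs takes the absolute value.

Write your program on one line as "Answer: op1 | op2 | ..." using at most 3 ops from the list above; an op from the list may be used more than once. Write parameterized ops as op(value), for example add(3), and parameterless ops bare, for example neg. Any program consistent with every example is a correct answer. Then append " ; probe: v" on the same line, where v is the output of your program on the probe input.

neg | abs | neg ; probe: -8

Check, running the answer program on each example:
  7 -> -7 -> 7 -> -7
  0 -> 0 -> 0 -> 0
  -40 -> 40 -> 40 -> -40
  50 -> -50 -> 50 -> -50
  14 -> -14 -> 14 -> -14
  29 -> -29 -> 29 -> -29
  probe: 8 -> -8 -> 8 -> -8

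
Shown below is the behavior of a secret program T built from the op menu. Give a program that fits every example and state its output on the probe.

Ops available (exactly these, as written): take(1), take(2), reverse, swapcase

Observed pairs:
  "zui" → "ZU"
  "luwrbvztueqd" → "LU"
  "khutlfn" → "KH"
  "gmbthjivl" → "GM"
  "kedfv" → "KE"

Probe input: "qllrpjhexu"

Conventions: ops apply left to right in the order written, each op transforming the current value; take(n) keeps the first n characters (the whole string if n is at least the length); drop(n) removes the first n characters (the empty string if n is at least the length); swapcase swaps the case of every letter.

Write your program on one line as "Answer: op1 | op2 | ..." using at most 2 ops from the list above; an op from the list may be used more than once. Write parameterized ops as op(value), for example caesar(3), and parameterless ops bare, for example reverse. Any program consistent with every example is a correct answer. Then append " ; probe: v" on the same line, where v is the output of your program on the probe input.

take(2) | swapcase ; probe: "QL"

Check, running the answer program on each example:
  "zui" -> "zu" -> "ZU"
  "luwrbvztueqd" -> "lu" -> "LU"
  "khutlfn" -> "kh" -> "KH"
  "gmbthjivl" -> "gm" -> "GM"
  "kedfv" -> "ke" -> "KE"
  probe: "qllrpjhexu" -> "ql" -> "QL"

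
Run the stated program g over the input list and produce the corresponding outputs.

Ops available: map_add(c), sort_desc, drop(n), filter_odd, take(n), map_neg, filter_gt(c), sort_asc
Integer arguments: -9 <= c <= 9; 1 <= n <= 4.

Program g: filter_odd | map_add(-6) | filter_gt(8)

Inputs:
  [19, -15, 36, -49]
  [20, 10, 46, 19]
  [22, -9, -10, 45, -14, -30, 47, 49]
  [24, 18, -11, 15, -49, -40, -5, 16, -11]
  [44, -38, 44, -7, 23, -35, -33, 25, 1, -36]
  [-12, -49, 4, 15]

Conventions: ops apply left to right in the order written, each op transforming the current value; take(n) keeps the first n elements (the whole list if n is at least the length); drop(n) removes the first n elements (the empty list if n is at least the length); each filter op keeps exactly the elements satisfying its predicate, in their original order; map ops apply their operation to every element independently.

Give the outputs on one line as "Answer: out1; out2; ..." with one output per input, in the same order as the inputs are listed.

[13]; [13]; [39, 41, 43]; [9]; [17, 19]; [9]

Execution, op by op:
  [19, -15, 36, -49] -> [19, -15, -49] -> [13, -21, -55] -> [13]
  [20, 10, 46, 19] -> [19] -> [13] -> [13]
  [22, -9, -10, 45, -14, -30, 47, 49] -> [-9, 45, 47, 49] -> [-15, 39, 41, 43] -> [39, 41, 43]
  [24, 18, -11, 15, -49, -40, -5, 16, -11] -> [-11, 15, -49, -5, -11] -> [-17, 9, -55, -11, -17] -> [9]
  [44, -38, 44, -7, 23, -35, -33, 25, 1, -36] -> [-7, 23, -35, -33, 25, 1] -> [-13, 17, -41, -39, 19, -5] -> [17, 19]
  [-12, -49, 4, 15] -> [-49, 15] -> [-55, 9] -> [9]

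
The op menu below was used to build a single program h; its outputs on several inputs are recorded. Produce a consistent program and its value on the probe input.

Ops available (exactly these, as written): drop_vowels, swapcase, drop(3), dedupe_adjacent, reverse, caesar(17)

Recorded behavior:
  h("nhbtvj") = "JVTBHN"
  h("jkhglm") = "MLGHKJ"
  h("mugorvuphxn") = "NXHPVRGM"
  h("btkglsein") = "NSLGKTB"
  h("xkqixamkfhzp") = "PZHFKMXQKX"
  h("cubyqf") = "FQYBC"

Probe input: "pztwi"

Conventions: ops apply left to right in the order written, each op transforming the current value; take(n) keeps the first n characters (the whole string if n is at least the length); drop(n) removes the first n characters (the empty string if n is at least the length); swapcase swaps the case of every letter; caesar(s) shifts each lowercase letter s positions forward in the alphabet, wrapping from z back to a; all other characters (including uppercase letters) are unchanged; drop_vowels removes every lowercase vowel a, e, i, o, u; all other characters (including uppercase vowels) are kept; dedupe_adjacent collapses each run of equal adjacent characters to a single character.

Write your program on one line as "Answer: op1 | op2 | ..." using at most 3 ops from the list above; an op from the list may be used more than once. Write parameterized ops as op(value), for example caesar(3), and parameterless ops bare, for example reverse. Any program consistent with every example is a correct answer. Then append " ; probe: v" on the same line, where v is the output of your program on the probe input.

drop_vowels | reverse | swapcase ; probe: "WTZP"

Check, running the answer program on each example:
  "nhbtvj" -> "nhbtvj" -> "jvtbhn" -> "JVTBHN"
  "jkhglm" -> "jkhglm" -> "mlghkj" -> "MLGHKJ"
  "mugorvuphxn" -> "mgrvphxn" -> "nxhpvrgm" -> "NXHPVRGM"
  "btkglsein" -> "btkglsn" -> "nslgktb" -> "NSLGKTB"
  "xkqixamkfhzp" -> "xkqxmkfhzp" -> "pzhfkmxqkx" -> "PZHFKMXQKX"
  "cubyqf" -> "cbyqf" -> "fqybc" -> "FQYBC"
  probe: "pztwi" -> "pztw" -> "wtzp" -> "WTZP"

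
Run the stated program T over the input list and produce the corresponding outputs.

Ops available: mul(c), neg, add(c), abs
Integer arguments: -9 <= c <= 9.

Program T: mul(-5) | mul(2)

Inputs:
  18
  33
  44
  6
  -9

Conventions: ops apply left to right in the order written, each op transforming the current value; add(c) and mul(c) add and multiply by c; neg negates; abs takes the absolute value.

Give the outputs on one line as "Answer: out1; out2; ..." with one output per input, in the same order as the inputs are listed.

-180; -330; -440; -60; 90

Execution, op by op:
  18 -> -90 -> -180
  33 -> -165 -> -330
  44 -> -220 -> -440
  6 -> -30 -> -60
  -9 -> 45 -> 90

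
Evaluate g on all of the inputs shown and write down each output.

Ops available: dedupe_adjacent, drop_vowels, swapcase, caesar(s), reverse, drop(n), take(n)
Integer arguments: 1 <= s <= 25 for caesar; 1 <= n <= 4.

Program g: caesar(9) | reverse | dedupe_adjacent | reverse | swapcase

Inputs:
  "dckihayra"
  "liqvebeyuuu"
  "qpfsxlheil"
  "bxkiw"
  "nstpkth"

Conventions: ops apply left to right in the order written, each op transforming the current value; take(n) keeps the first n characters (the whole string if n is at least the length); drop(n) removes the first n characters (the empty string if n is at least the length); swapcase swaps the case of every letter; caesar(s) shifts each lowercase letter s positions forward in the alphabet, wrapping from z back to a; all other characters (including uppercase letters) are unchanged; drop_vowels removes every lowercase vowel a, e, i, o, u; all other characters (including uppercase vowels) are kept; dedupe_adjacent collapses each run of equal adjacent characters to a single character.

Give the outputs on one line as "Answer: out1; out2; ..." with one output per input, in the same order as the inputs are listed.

Execution, op by op:
  "dckihayra" -> "mltrqjhaj" -> "jahjqrtlm" -> "jahjqrtlm" -> "mltrqjhaj" -> "MLTRQJHAJ"
  "liqvebeyuuu" -> "urzenknhddd" -> "dddhnknezru" -> "dhnknezru" -> "urzenknhd" -> "URZENKNHD"
  "qpfsxlheil" -> "zyobguqnru" -> "urnqugboyz" -> "urnqugboyz" -> "zyobguqnru" -> "ZYOBGUQNRU"
  "bxkiw" -> "kgtrf" -> "frtgk" -> "frtgk" -> "kgtrf" -> "KGTRF"
  "nstpkth" -> "wbcytcq" -> "qctycbw" -> "qctycbw" -> "wbcytcq" -> "WBCYTCQ"

"MLTRQJHAJ"; "URZENKNHD"; "ZYOBGUQNRU"; "KGTRF"; "WBCYTCQ"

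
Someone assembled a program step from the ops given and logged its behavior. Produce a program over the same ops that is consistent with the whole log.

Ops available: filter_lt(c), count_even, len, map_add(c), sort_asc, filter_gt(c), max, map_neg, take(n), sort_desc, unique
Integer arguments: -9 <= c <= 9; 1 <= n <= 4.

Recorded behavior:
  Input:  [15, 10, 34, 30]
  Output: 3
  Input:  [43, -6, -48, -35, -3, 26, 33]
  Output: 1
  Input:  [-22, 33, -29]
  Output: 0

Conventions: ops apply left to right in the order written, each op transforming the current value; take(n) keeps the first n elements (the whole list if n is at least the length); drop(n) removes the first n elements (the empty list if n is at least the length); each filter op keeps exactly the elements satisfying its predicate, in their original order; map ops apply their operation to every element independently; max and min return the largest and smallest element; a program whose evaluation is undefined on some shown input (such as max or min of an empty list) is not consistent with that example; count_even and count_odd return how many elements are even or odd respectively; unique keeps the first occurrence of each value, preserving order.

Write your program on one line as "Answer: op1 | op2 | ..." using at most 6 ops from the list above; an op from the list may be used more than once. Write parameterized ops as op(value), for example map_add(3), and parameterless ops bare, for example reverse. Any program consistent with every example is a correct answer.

map_add(3) | map_add(9) | filter_gt(9) | map_neg | count_even

Check, running the answer program on each example:
  [15, 10, 34, 30] -> [18, 13, 37, 33] -> [27, 22, 46, 42] -> [27, 22, 46, 42] -> [-27, -22, -46, -42] -> 3
  [43, -6, -48, -35, -3, 26, 33] -> [46, -3, -45, -32, 0, 29, 36] -> [55, 6, -36, -23, 9, 38, 45] -> [55, 38, 45] -> [-55, -38, -45] -> 1
  [-22, 33, -29] -> [-19, 36, -26] -> [-10, 45, -17] -> [45] -> [-45] -> 0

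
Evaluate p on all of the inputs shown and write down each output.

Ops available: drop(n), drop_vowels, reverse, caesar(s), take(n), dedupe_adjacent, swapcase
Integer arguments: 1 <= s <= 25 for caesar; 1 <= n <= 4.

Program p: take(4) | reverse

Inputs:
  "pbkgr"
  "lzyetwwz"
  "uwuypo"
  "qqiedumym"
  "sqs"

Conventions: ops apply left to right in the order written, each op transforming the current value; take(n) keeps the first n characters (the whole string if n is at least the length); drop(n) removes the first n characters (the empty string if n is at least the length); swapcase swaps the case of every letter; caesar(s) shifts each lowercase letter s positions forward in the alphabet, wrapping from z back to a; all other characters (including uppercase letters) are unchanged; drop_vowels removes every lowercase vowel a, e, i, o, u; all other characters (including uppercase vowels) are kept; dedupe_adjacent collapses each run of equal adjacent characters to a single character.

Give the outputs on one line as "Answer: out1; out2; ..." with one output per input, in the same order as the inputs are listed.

Execution, op by op:
  "pbkgr" -> "pbkg" -> "gkbp"
  "lzyetwwz" -> "lzye" -> "eyzl"
  "uwuypo" -> "uwuy" -> "yuwu"
  "qqiedumym" -> "qqie" -> "eiqq"
  "sqs" -> "sqs" -> "sqs"

"gkbp"; "eyzl"; "yuwu"; "eiqq"; "sqs"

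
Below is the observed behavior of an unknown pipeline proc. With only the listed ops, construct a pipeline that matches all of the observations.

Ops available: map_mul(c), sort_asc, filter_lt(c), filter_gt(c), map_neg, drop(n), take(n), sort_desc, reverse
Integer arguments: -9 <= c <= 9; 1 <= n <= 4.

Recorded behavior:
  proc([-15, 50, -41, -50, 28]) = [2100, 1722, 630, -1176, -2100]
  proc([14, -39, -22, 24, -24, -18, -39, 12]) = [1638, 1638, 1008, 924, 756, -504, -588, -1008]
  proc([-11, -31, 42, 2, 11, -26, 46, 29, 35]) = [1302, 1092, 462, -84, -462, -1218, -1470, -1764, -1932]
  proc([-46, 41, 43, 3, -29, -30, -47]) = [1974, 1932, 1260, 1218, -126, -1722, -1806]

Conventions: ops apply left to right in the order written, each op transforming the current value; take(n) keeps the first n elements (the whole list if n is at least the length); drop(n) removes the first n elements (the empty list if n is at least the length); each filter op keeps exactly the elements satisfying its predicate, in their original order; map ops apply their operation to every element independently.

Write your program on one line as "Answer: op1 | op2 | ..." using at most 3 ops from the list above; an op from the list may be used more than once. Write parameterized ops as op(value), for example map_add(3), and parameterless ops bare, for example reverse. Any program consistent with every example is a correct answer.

map_mul(-7) | sort_desc | map_mul(6)

Check, running the answer program on each example:
  [-15, 50, -41, -50, 28] -> [105, -350, 287, 350, -196] -> [350, 287, 105, -196, -350] -> [2100, 1722, 630, -1176, -2100]
  [14, -39, -22, 24, -24, -18, -39, 12] -> [-98, 273, 154, -168, 168, 126, 273, -84] -> [273, 273, 168, 154, 126, -84, -98, -168] -> [1638, 1638, 1008, 924, 756, -504, -588, -1008]
  [-11, -31, 42, 2, 11, -26, 46, 29, 35] -> [77, 217, -294, -14, -77, 182, -322, -203, -245] -> [217, 182, 77, -14, -77, -203, -245, -294, -322] -> [1302, 1092, 462, -84, -462, -1218, -1470, -1764, -1932]
  [-46, 41, 43, 3, -29, -30, -47] -> [322, -287, -301, -21, 203, 210, 329] -> [329, 322, 210, 203, -21, -287, -301] -> [1974, 1932, 1260, 1218, -126, -1722, -1806]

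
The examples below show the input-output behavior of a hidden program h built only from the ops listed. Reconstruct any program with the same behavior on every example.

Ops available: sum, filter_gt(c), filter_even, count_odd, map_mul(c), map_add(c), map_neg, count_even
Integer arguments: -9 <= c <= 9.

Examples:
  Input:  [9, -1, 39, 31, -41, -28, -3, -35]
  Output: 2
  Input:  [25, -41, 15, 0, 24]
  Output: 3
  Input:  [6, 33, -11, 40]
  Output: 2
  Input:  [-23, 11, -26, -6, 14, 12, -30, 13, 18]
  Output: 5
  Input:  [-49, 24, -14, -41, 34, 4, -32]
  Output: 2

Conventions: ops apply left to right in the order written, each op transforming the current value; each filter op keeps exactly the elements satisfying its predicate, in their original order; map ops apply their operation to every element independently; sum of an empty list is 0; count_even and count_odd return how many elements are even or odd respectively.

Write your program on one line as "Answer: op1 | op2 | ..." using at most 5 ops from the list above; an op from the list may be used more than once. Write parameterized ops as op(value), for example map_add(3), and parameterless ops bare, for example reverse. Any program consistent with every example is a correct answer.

map_add(-8) | map_mul(2) | filter_gt(4) | count_even

Check, running the answer program on each example:
  [9, -1, 39, 31, -41, -28, -3, -35] -> [1, -9, 31, 23, -49, -36, -11, -43] -> [2, -18, 62, 46, -98, -72, -22, -86] -> [62, 46] -> 2
  [25, -41, 15, 0, 24] -> [17, -49, 7, -8, 16] -> [34, -98, 14, -16, 32] -> [34, 14, 32] -> 3
  [6, 33, -11, 40] -> [-2, 25, -19, 32] -> [-4, 50, -38, 64] -> [50, 64] -> 2
  [-23, 11, -26, -6, 14, 12, -30, 13, 18] -> [-31, 3, -34, -14, 6, 4, -38, 5, 10] -> [-62, 6, -68, -28, 12, 8, -76, 10, 20] -> [6, 12, 8, 10, 20] -> 5
  [-49, 24, -14, -41, 34, 4, -32] -> [-57, 16, -22, -49, 26, -4, -40] -> [-114, 32, -44, -98, 52, -8, -80] -> [32, 52] -> 2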